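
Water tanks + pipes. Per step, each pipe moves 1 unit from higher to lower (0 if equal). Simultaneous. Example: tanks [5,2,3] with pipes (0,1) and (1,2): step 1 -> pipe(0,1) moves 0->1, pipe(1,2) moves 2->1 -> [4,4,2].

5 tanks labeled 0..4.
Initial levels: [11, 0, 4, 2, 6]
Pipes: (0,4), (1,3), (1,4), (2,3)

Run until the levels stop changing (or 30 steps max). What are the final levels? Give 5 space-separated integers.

Step 1: flows [0->4,3->1,4->1,2->3] -> levels [10 2 3 2 6]
Step 2: flows [0->4,1=3,4->1,2->3] -> levels [9 3 2 3 6]
Step 3: flows [0->4,1=3,4->1,3->2] -> levels [8 4 3 2 6]
Step 4: flows [0->4,1->3,4->1,2->3] -> levels [7 4 2 4 6]
Step 5: flows [0->4,1=3,4->1,3->2] -> levels [6 5 3 3 6]
Step 6: flows [0=4,1->3,4->1,2=3] -> levels [6 5 3 4 5]
Step 7: flows [0->4,1->3,1=4,3->2] -> levels [5 4 4 4 6]
Step 8: flows [4->0,1=3,4->1,2=3] -> levels [6 5 4 4 4]
Step 9: flows [0->4,1->3,1->4,2=3] -> levels [5 3 4 5 6]
Step 10: flows [4->0,3->1,4->1,3->2] -> levels [6 5 5 3 4]
Step 11: flows [0->4,1->3,1->4,2->3] -> levels [5 3 4 5 6]
  -> period-2 cycle: step 11 state = step 9 state; never stabilizes
  -> state at step 30: (30-9) mod 2 = 1, same as step 10 -> [6 5 5 3 4]

Answer: 6 5 5 3 4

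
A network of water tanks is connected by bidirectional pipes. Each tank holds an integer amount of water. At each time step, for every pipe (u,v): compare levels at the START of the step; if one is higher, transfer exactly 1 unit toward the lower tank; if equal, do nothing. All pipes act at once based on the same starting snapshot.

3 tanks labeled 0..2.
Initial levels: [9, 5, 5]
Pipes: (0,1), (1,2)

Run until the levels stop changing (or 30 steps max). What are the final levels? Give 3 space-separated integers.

Answer: 7 5 7

Derivation:
Step 1: flows [0->1,1=2] -> levels [8 6 5]
Step 2: flows [0->1,1->2] -> levels [7 6 6]
Step 3: flows [0->1,1=2] -> levels [6 7 6]
Step 4: flows [1->0,1->2] -> levels [7 5 7]
Step 5: flows [0->1,2->1] -> levels [6 7 6]
  -> period-2 cycle: step 5 state = step 3 state; never stabilizes
  -> state at step 30: (30-3) mod 2 = 1, same as step 4 -> [7 5 7]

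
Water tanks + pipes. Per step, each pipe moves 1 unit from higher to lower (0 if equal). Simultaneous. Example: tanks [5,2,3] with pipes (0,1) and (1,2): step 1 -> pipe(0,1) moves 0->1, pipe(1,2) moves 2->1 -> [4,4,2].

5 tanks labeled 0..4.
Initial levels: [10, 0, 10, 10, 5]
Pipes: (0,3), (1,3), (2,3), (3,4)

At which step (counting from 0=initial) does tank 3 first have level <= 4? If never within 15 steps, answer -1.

Answer: -1

Derivation:
Step 1: flows [0=3,3->1,2=3,3->4] -> levels [10 1 10 8 6]
Step 2: flows [0->3,3->1,2->3,3->4] -> levels [9 2 9 8 7]
Step 3: flows [0->3,3->1,2->3,3->4] -> levels [8 3 8 8 8]
Step 4: flows [0=3,3->1,2=3,3=4] -> levels [8 4 8 7 8]
Step 5: flows [0->3,3->1,2->3,4->3] -> levels [7 5 7 9 7]
Step 6: flows [3->0,3->1,3->2,3->4] -> levels [8 6 8 5 8]
Step 7: flows [0->3,1->3,2->3,4->3] -> levels [7 5 7 9 7]
  -> period-2 cycle (repeats step 5); tank 3 never drops to <=4
Tank 3 never reaches <=4 within 15 steps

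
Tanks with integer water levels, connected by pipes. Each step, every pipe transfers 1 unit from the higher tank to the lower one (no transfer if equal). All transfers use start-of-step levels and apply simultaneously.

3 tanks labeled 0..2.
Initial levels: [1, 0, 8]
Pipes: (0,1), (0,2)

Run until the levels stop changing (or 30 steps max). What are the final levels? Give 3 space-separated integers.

Answer: 3 3 3

Derivation:
Step 1: flows [0->1,2->0] -> levels [1 1 7]
Step 2: flows [0=1,2->0] -> levels [2 1 6]
Step 3: flows [0->1,2->0] -> levels [2 2 5]
Step 4: flows [0=1,2->0] -> levels [3 2 4]
Step 5: flows [0->1,2->0] -> levels [3 3 3]
Step 6: flows [0=1,0=2] -> levels [3 3 3]
  -> stable (no change)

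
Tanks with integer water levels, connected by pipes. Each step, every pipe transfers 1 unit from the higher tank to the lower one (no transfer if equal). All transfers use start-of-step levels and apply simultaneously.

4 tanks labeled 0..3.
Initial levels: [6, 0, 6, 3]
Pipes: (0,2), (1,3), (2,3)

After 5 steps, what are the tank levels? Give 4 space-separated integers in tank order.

Step 1: flows [0=2,3->1,2->3] -> levels [6 1 5 3]
Step 2: flows [0->2,3->1,2->3] -> levels [5 2 5 3]
Step 3: flows [0=2,3->1,2->3] -> levels [5 3 4 3]
Step 4: flows [0->2,1=3,2->3] -> levels [4 3 4 4]
Step 5: flows [0=2,3->1,2=3] -> levels [4 4 4 3]

Answer: 4 4 4 3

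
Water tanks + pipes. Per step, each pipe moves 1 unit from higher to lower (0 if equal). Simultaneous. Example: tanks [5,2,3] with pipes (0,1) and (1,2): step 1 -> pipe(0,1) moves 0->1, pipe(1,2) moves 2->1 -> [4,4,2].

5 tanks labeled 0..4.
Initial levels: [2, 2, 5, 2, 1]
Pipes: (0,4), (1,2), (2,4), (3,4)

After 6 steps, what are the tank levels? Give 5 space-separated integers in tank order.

Step 1: flows [0->4,2->1,2->4,3->4] -> levels [1 3 3 1 4]
Step 2: flows [4->0,1=2,4->2,4->3] -> levels [2 3 4 2 1]
Step 3: flows [0->4,2->1,2->4,3->4] -> levels [1 4 2 1 4]
Step 4: flows [4->0,1->2,4->2,4->3] -> levels [2 3 4 2 1]
  -> period-2 cycle: step 4 state = step 2 state
  -> state at step 6: (6-2) mod 2 = 0, same as step 2 -> [2 3 4 2 1]

Answer: 2 3 4 2 1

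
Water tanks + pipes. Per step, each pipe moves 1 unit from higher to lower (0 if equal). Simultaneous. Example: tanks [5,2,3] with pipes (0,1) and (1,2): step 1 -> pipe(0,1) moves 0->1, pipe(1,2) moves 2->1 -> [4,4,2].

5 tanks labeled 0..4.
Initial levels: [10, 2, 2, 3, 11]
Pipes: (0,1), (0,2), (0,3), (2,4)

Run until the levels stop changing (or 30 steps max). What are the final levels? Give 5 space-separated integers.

Step 1: flows [0->1,0->2,0->3,4->2] -> levels [7 3 4 4 10]
Step 2: flows [0->1,0->2,0->3,4->2] -> levels [4 4 6 5 9]
Step 3: flows [0=1,2->0,3->0,4->2] -> levels [6 4 6 4 8]
Step 4: flows [0->1,0=2,0->3,4->2] -> levels [4 5 7 5 7]
Step 5: flows [1->0,2->0,3->0,2=4] -> levels [7 4 6 4 7]
Step 6: flows [0->1,0->2,0->3,4->2] -> levels [4 5 8 5 6]
Step 7: flows [1->0,2->0,3->0,2->4] -> levels [7 4 6 4 7]
  -> period-2 cycle: step 7 state = step 5 state; never stabilizes
  -> state at step 30: (30-5) mod 2 = 1, same as step 6 -> [4 5 8 5 6]

Answer: 4 5 8 5 6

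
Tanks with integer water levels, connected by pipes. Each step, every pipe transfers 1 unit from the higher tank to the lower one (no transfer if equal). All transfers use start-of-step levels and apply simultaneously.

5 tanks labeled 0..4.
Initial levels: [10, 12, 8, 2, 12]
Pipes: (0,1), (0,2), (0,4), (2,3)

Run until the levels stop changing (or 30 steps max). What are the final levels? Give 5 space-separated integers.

Answer: 7 10 9 8 10

Derivation:
Step 1: flows [1->0,0->2,4->0,2->3] -> levels [11 11 8 3 11]
Step 2: flows [0=1,0->2,0=4,2->3] -> levels [10 11 8 4 11]
Step 3: flows [1->0,0->2,4->0,2->3] -> levels [11 10 8 5 10]
Step 4: flows [0->1,0->2,0->4,2->3] -> levels [8 11 8 6 11]
Step 5: flows [1->0,0=2,4->0,2->3] -> levels [10 10 7 7 10]
Step 6: flows [0=1,0->2,0=4,2=3] -> levels [9 10 8 7 10]
Step 7: flows [1->0,0->2,4->0,2->3] -> levels [10 9 8 8 9]
Step 8: flows [0->1,0->2,0->4,2=3] -> levels [7 10 9 8 10]
Step 9: flows [1->0,2->0,4->0,2->3] -> levels [10 9 7 9 9]
Step 10: flows [0->1,0->2,0->4,3->2] -> levels [7 10 9 8 10]
  -> period-2 cycle: step 10 state = step 8 state; never stabilizes
  -> state at step 30: (30-8) mod 2 = 0, same as step 8 -> [7 10 9 8 10]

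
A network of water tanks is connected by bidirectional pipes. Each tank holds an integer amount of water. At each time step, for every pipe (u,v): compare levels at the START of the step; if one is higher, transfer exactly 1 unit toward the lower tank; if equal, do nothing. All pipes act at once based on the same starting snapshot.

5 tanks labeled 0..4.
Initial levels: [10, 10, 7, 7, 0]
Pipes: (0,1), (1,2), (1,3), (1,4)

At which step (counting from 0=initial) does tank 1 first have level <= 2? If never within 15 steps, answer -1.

Answer: -1

Derivation:
Step 1: flows [0=1,1->2,1->3,1->4] -> levels [10 7 8 8 1]
Step 2: flows [0->1,2->1,3->1,1->4] -> levels [9 9 7 7 2]
Step 3: flows [0=1,1->2,1->3,1->4] -> levels [9 6 8 8 3]
Step 4: flows [0->1,2->1,3->1,1->4] -> levels [8 8 7 7 4]
Step 5: flows [0=1,1->2,1->3,1->4] -> levels [8 5 8 8 5]
Step 6: flows [0->1,2->1,3->1,1=4] -> levels [7 8 7 7 5]
Step 7: flows [1->0,1->2,1->3,1->4] -> levels [8 4 8 8 6]
Step 8: flows [0->1,2->1,3->1,4->1] -> levels [7 8 7 7 5]
  -> period-2 cycle (repeats step 6); tank 1 never drops to <=2
Tank 1 never reaches <=2 within 15 steps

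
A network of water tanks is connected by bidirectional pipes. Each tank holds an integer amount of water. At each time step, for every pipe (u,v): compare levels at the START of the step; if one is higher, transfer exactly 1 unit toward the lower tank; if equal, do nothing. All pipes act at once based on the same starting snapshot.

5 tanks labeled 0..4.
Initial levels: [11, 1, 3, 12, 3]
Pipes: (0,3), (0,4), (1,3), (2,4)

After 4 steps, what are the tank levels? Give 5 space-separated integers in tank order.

Answer: 7 5 5 8 5

Derivation:
Step 1: flows [3->0,0->4,3->1,2=4] -> levels [11 2 3 10 4]
Step 2: flows [0->3,0->4,3->1,4->2] -> levels [9 3 4 10 4]
Step 3: flows [3->0,0->4,3->1,2=4] -> levels [9 4 4 8 5]
Step 4: flows [0->3,0->4,3->1,4->2] -> levels [7 5 5 8 5]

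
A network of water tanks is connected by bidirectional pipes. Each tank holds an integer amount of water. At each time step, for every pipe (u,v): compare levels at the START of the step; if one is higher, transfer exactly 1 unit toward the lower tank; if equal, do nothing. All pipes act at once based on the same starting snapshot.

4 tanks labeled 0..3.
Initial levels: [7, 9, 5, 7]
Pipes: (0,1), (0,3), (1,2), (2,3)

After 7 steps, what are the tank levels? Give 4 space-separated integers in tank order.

Answer: 8 6 8 6

Derivation:
Step 1: flows [1->0,0=3,1->2,3->2] -> levels [8 7 7 6]
Step 2: flows [0->1,0->3,1=2,2->3] -> levels [6 8 6 8]
Step 3: flows [1->0,3->0,1->2,3->2] -> levels [8 6 8 6]
Step 4: flows [0->1,0->3,2->1,2->3] -> levels [6 8 6 8]
  -> period-2 cycle: step 4 state = step 2 state
  -> state at step 7: (7-2) mod 2 = 1, same as step 3 -> [8 6 8 6]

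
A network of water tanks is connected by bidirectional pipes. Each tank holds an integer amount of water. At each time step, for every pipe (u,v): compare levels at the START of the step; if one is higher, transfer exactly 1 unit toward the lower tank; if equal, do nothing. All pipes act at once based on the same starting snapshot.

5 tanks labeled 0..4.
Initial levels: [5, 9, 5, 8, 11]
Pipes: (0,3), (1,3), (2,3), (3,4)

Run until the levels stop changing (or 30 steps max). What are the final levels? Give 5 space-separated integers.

Answer: 8 8 8 5 9

Derivation:
Step 1: flows [3->0,1->3,3->2,4->3] -> levels [6 8 6 8 10]
Step 2: flows [3->0,1=3,3->2,4->3] -> levels [7 8 7 7 9]
Step 3: flows [0=3,1->3,2=3,4->3] -> levels [7 7 7 9 8]
Step 4: flows [3->0,3->1,3->2,3->4] -> levels [8 8 8 5 9]
Step 5: flows [0->3,1->3,2->3,4->3] -> levels [7 7 7 9 8]
  -> period-2 cycle: step 5 state = step 3 state; never stabilizes
  -> state at step 30: (30-3) mod 2 = 1, same as step 4 -> [8 8 8 5 9]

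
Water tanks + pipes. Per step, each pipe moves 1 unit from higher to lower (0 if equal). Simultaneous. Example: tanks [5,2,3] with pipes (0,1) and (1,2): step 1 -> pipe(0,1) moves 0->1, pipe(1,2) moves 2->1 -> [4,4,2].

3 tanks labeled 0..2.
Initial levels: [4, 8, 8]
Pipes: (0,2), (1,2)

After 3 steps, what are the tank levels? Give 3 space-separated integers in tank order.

Step 1: flows [2->0,1=2] -> levels [5 8 7]
Step 2: flows [2->0,1->2] -> levels [6 7 7]
Step 3: flows [2->0,1=2] -> levels [7 7 6]

Answer: 7 7 6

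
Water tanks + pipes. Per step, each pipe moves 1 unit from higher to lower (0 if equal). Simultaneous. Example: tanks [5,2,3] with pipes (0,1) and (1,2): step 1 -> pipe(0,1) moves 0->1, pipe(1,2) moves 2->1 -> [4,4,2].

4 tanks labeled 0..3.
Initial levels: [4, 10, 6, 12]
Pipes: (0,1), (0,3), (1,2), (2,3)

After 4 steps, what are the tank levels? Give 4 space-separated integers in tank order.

Answer: 9 7 9 7

Derivation:
Step 1: flows [1->0,3->0,1->2,3->2] -> levels [6 8 8 10]
Step 2: flows [1->0,3->0,1=2,3->2] -> levels [8 7 9 8]
Step 3: flows [0->1,0=3,2->1,2->3] -> levels [7 9 7 9]
Step 4: flows [1->0,3->0,1->2,3->2] -> levels [9 7 9 7]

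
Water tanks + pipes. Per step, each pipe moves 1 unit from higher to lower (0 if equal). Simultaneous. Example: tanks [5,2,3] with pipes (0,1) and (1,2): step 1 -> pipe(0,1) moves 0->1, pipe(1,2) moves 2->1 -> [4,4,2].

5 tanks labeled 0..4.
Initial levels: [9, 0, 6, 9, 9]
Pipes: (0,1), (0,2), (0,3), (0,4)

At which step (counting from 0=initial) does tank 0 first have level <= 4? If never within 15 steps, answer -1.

Step 1: flows [0->1,0->2,0=3,0=4] -> levels [7 1 7 9 9]
Step 2: flows [0->1,0=2,3->0,4->0] -> levels [8 2 7 8 8]
Step 3: flows [0->1,0->2,0=3,0=4] -> levels [6 3 8 8 8]
Step 4: flows [0->1,2->0,3->0,4->0] -> levels [8 4 7 7 7]
Step 5: flows [0->1,0->2,0->3,0->4] -> levels [4 5 8 8 8]
Tank 0 first reaches <=4 at step 5

Answer: 5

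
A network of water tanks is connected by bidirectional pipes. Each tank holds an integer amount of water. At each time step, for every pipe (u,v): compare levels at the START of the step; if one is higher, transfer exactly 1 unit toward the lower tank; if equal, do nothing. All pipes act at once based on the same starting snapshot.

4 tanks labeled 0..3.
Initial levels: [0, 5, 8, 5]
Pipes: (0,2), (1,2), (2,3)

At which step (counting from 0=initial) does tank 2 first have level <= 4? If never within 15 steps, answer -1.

Answer: 3

Derivation:
Step 1: flows [2->0,2->1,2->3] -> levels [1 6 5 6]
Step 2: flows [2->0,1->2,3->2] -> levels [2 5 6 5]
Step 3: flows [2->0,2->1,2->3] -> levels [3 6 3 6]
Tank 2 first reaches <=4 at step 3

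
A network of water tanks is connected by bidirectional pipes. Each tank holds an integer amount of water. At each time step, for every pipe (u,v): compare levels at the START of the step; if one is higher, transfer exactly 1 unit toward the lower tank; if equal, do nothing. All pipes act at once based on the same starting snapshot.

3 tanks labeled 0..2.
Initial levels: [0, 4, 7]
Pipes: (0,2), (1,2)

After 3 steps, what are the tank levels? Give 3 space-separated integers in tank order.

Step 1: flows [2->0,2->1] -> levels [1 5 5]
Step 2: flows [2->0,1=2] -> levels [2 5 4]
Step 3: flows [2->0,1->2] -> levels [3 4 4]

Answer: 3 4 4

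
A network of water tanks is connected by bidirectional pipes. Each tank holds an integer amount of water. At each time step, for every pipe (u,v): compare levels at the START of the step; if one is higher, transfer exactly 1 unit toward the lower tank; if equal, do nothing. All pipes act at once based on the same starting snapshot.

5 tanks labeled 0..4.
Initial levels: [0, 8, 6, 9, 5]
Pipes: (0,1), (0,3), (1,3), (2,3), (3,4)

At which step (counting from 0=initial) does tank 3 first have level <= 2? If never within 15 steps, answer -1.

Answer: -1

Derivation:
Step 1: flows [1->0,3->0,3->1,3->2,3->4] -> levels [2 8 7 5 6]
Step 2: flows [1->0,3->0,1->3,2->3,4->3] -> levels [4 6 6 7 5]
Step 3: flows [1->0,3->0,3->1,3->2,3->4] -> levels [6 6 7 3 6]
Step 4: flows [0=1,0->3,1->3,2->3,4->3] -> levels [5 5 6 7 5]
Step 5: flows [0=1,3->0,3->1,3->2,3->4] -> levels [6 6 7 3 6]
  -> period-2 cycle (repeats step 3); tank 3 never drops to <=2
Tank 3 never reaches <=2 within 15 steps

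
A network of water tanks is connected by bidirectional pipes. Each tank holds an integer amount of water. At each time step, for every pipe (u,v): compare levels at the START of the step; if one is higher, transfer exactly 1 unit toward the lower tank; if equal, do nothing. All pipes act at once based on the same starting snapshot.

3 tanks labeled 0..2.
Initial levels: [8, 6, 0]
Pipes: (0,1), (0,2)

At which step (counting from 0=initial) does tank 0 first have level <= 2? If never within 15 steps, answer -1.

Answer: -1

Derivation:
Step 1: flows [0->1,0->2] -> levels [6 7 1]
Step 2: flows [1->0,0->2] -> levels [6 6 2]
Step 3: flows [0=1,0->2] -> levels [5 6 3]
Step 4: flows [1->0,0->2] -> levels [5 5 4]
Step 5: flows [0=1,0->2] -> levels [4 5 5]
Step 6: flows [1->0,2->0] -> levels [6 4 4]
Step 7: flows [0->1,0->2] -> levels [4 5 5]
  -> period-2 cycle (repeats step 5); tank 0 never drops to <=2
Tank 0 never reaches <=2 within 15 steps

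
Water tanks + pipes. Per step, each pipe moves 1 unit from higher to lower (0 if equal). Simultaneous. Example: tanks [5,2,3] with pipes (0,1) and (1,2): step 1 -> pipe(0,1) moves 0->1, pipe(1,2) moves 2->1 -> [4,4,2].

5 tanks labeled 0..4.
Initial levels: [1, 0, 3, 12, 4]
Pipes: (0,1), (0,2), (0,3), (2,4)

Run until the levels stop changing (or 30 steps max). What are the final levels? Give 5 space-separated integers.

Answer: 5 4 3 4 4

Derivation:
Step 1: flows [0->1,2->0,3->0,4->2] -> levels [2 1 3 11 3]
Step 2: flows [0->1,2->0,3->0,2=4] -> levels [3 2 2 10 3]
Step 3: flows [0->1,0->2,3->0,4->2] -> levels [2 3 4 9 2]
Step 4: flows [1->0,2->0,3->0,2->4] -> levels [5 2 2 8 3]
Step 5: flows [0->1,0->2,3->0,4->2] -> levels [4 3 4 7 2]
Step 6: flows [0->1,0=2,3->0,2->4] -> levels [4 4 3 6 3]
Step 7: flows [0=1,0->2,3->0,2=4] -> levels [4 4 4 5 3]
Step 8: flows [0=1,0=2,3->0,2->4] -> levels [5 4 3 4 4]
Step 9: flows [0->1,0->2,0->3,4->2] -> levels [2 5 5 5 3]
Step 10: flows [1->0,2->0,3->0,2->4] -> levels [5 4 3 4 4]
  -> period-2 cycle: step 10 state = step 8 state; never stabilizes
  -> state at step 30: (30-8) mod 2 = 0, same as step 8 -> [5 4 3 4 4]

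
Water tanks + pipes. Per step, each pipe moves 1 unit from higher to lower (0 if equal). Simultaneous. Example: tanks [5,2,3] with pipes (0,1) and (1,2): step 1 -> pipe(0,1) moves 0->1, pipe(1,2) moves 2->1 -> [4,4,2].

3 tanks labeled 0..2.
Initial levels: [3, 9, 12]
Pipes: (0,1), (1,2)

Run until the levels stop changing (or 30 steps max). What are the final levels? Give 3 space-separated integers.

Step 1: flows [1->0,2->1] -> levels [4 9 11]
Step 2: flows [1->0,2->1] -> levels [5 9 10]
Step 3: flows [1->0,2->1] -> levels [6 9 9]
Step 4: flows [1->0,1=2] -> levels [7 8 9]
Step 5: flows [1->0,2->1] -> levels [8 8 8]
Step 6: flows [0=1,1=2] -> levels [8 8 8]
  -> stable (no change)

Answer: 8 8 8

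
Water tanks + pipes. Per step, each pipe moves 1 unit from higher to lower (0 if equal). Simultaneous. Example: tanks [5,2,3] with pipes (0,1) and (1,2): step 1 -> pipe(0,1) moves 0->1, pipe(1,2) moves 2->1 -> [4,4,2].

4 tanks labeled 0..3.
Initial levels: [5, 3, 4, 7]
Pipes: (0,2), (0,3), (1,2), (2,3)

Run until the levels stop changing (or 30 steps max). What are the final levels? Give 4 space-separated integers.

Answer: 5 5 4 5

Derivation:
Step 1: flows [0->2,3->0,2->1,3->2] -> levels [5 4 5 5]
Step 2: flows [0=2,0=3,2->1,2=3] -> levels [5 5 4 5]
Step 3: flows [0->2,0=3,1->2,3->2] -> levels [4 4 7 4]
Step 4: flows [2->0,0=3,2->1,2->3] -> levels [5 5 4 5]
  -> period-2 cycle: step 4 state = step 2 state; never stabilizes
  -> state at step 30: (30-2) mod 2 = 0, same as step 2 -> [5 5 4 5]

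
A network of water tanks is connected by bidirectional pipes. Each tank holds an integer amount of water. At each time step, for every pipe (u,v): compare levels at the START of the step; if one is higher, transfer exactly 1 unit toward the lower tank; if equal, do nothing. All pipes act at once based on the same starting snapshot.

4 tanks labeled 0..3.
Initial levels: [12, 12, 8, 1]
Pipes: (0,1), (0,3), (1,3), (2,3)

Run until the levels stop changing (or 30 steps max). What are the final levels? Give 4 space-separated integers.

Step 1: flows [0=1,0->3,1->3,2->3] -> levels [11 11 7 4]
Step 2: flows [0=1,0->3,1->3,2->3] -> levels [10 10 6 7]
Step 3: flows [0=1,0->3,1->3,3->2] -> levels [9 9 7 8]
Step 4: flows [0=1,0->3,1->3,3->2] -> levels [8 8 8 9]
Step 5: flows [0=1,3->0,3->1,3->2] -> levels [9 9 9 6]
Step 6: flows [0=1,0->3,1->3,2->3] -> levels [8 8 8 9]
  -> period-2 cycle: step 6 state = step 4 state; never stabilizes
  -> state at step 30: (30-4) mod 2 = 0, same as step 4 -> [8 8 8 9]

Answer: 8 8 8 9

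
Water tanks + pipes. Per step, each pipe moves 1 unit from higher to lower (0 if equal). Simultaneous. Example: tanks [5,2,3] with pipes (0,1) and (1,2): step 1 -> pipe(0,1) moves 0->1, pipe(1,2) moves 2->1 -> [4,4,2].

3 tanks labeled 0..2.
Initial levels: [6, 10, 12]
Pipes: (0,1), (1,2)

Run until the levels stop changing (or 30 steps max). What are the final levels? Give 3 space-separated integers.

Answer: 9 10 9

Derivation:
Step 1: flows [1->0,2->1] -> levels [7 10 11]
Step 2: flows [1->0,2->1] -> levels [8 10 10]
Step 3: flows [1->0,1=2] -> levels [9 9 10]
Step 4: flows [0=1,2->1] -> levels [9 10 9]
Step 5: flows [1->0,1->2] -> levels [10 8 10]
Step 6: flows [0->1,2->1] -> levels [9 10 9]
  -> period-2 cycle: step 6 state = step 4 state; never stabilizes
  -> state at step 30: (30-4) mod 2 = 0, same as step 4 -> [9 10 9]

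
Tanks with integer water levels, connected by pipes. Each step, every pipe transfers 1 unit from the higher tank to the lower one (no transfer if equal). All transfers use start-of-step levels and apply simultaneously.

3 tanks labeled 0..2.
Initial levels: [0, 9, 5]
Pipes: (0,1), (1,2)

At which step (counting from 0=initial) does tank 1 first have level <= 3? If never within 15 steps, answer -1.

Answer: -1

Derivation:
Step 1: flows [1->0,1->2] -> levels [1 7 6]
Step 2: flows [1->0,1->2] -> levels [2 5 7]
Step 3: flows [1->0,2->1] -> levels [3 5 6]
Step 4: flows [1->0,2->1] -> levels [4 5 5]
Step 5: flows [1->0,1=2] -> levels [5 4 5]
Step 6: flows [0->1,2->1] -> levels [4 6 4]
Step 7: flows [1->0,1->2] -> levels [5 4 5]
  -> period-2 cycle (repeats step 5); tank 1 never drops to <=3
Tank 1 never reaches <=3 within 15 steps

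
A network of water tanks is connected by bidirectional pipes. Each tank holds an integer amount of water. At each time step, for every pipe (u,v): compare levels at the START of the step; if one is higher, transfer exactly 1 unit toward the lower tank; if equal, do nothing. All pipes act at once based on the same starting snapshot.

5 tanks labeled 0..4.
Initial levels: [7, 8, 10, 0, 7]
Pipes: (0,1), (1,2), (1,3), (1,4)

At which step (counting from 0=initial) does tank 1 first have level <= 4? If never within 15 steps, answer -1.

Answer: 7

Derivation:
Step 1: flows [1->0,2->1,1->3,1->4] -> levels [8 6 9 1 8]
Step 2: flows [0->1,2->1,1->3,4->1] -> levels [7 8 8 2 7]
Step 3: flows [1->0,1=2,1->3,1->4] -> levels [8 5 8 3 8]
Step 4: flows [0->1,2->1,1->3,4->1] -> levels [7 7 7 4 7]
Step 5: flows [0=1,1=2,1->3,1=4] -> levels [7 6 7 5 7]
Step 6: flows [0->1,2->1,1->3,4->1] -> levels [6 8 6 6 6]
Step 7: flows [1->0,1->2,1->3,1->4] -> levels [7 4 7 7 7]
Tank 1 first reaches <=4 at step 7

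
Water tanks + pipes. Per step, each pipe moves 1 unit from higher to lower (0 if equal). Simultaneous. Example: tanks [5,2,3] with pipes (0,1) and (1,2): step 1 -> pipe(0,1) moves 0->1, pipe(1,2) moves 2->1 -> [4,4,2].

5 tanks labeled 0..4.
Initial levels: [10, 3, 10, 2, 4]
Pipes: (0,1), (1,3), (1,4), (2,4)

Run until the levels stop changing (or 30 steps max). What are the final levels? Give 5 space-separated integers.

Step 1: flows [0->1,1->3,4->1,2->4] -> levels [9 4 9 3 4]
Step 2: flows [0->1,1->3,1=4,2->4] -> levels [8 4 8 4 5]
Step 3: flows [0->1,1=3,4->1,2->4] -> levels [7 6 7 4 5]
Step 4: flows [0->1,1->3,1->4,2->4] -> levels [6 5 6 5 7]
Step 5: flows [0->1,1=3,4->1,4->2] -> levels [5 7 7 5 5]
Step 6: flows [1->0,1->3,1->4,2->4] -> levels [6 4 6 6 7]
Step 7: flows [0->1,3->1,4->1,4->2] -> levels [5 7 7 5 5]
  -> period-2 cycle: step 7 state = step 5 state; never stabilizes
  -> state at step 30: (30-5) mod 2 = 1, same as step 6 -> [6 4 6 6 7]

Answer: 6 4 6 6 7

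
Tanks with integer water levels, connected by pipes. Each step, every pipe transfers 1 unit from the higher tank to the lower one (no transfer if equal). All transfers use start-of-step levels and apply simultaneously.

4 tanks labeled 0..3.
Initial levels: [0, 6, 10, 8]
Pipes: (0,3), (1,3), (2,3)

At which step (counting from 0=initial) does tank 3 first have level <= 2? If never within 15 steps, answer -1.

Answer: -1

Derivation:
Step 1: flows [3->0,3->1,2->3] -> levels [1 7 9 7]
Step 2: flows [3->0,1=3,2->3] -> levels [2 7 8 7]
Step 3: flows [3->0,1=3,2->3] -> levels [3 7 7 7]
Step 4: flows [3->0,1=3,2=3] -> levels [4 7 7 6]
Step 5: flows [3->0,1->3,2->3] -> levels [5 6 6 7]
Step 6: flows [3->0,3->1,3->2] -> levels [6 7 7 4]
Step 7: flows [0->3,1->3,2->3] -> levels [5 6 6 7]
  -> period-2 cycle (repeats step 5); tank 3 never drops to <=2
Tank 3 never reaches <=2 within 15 steps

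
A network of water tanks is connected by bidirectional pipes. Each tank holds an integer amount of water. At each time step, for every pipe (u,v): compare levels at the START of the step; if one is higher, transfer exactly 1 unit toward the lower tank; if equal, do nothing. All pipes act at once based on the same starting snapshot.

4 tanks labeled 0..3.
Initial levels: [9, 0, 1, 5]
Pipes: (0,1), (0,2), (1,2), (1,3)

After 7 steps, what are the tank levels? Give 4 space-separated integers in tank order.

Answer: 4 2 5 4

Derivation:
Step 1: flows [0->1,0->2,2->1,3->1] -> levels [7 3 1 4]
Step 2: flows [0->1,0->2,1->2,3->1] -> levels [5 4 3 3]
Step 3: flows [0->1,0->2,1->2,1->3] -> levels [3 3 5 4]
Step 4: flows [0=1,2->0,2->1,3->1] -> levels [4 5 3 3]
Step 5: flows [1->0,0->2,1->2,1->3] -> levels [4 2 5 4]
Step 6: flows [0->1,2->0,2->1,3->1] -> levels [4 5 3 3]
  -> period-2 cycle: step 6 state = step 4 state
  -> state at step 7: (7-4) mod 2 = 1, same as step 5 -> [4 2 5 4]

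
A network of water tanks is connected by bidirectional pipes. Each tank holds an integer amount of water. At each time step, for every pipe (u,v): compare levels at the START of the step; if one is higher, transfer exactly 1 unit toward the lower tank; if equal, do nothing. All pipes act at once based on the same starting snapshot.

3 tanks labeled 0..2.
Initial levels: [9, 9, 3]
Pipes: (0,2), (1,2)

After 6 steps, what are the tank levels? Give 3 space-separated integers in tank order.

Answer: 7 7 7

Derivation:
Step 1: flows [0->2,1->2] -> levels [8 8 5]
Step 2: flows [0->2,1->2] -> levels [7 7 7]
Step 3: flows [0=2,1=2] -> levels [7 7 7]
  -> stable; steps 4..6 unchanged -> [7 7 7]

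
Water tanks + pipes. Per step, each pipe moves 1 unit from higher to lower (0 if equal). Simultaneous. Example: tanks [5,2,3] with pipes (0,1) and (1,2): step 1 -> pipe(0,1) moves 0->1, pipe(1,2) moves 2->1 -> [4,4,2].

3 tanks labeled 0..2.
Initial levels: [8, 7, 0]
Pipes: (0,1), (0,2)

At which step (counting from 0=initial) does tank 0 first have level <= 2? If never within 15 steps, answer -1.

Answer: -1

Derivation:
Step 1: flows [0->1,0->2] -> levels [6 8 1]
Step 2: flows [1->0,0->2] -> levels [6 7 2]
Step 3: flows [1->0,0->2] -> levels [6 6 3]
Step 4: flows [0=1,0->2] -> levels [5 6 4]
Step 5: flows [1->0,0->2] -> levels [5 5 5]
Step 6: flows [0=1,0=2] -> levels [5 5 5]
  -> stable; tank 0 stays at 5 > 2
Tank 0 never reaches <=2 within 15 steps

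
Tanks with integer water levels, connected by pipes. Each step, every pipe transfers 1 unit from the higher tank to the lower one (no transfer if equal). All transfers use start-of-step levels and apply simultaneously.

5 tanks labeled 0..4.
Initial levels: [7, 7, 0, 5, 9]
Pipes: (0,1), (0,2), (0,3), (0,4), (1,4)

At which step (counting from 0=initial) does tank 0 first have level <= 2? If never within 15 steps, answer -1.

Answer: -1

Derivation:
Step 1: flows [0=1,0->2,0->3,4->0,4->1] -> levels [6 8 1 6 7]
Step 2: flows [1->0,0->2,0=3,4->0,1->4] -> levels [7 6 2 6 7]
Step 3: flows [0->1,0->2,0->3,0=4,4->1] -> levels [4 8 3 7 6]
Step 4: flows [1->0,0->2,3->0,4->0,1->4] -> levels [6 6 4 6 6]
Step 5: flows [0=1,0->2,0=3,0=4,1=4] -> levels [5 6 5 6 6]
Step 6: flows [1->0,0=2,3->0,4->0,1=4] -> levels [8 5 5 5 5]
Step 7: flows [0->1,0->2,0->3,0->4,1=4] -> levels [4 6 6 6 6]
Step 8: flows [1->0,2->0,3->0,4->0,1=4] -> levels [8 5 5 5 5]
  -> period-2 cycle (repeats step 6); tank 0 never drops to <=2
Tank 0 never reaches <=2 within 15 steps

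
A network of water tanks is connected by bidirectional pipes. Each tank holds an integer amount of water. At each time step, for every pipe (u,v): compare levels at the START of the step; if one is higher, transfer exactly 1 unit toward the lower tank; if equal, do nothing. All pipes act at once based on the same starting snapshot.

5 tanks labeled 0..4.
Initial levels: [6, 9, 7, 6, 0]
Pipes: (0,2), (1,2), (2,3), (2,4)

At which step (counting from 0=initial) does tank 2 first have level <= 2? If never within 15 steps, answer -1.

Step 1: flows [2->0,1->2,2->3,2->4] -> levels [7 8 5 7 1]
Step 2: flows [0->2,1->2,3->2,2->4] -> levels [6 7 7 6 2]
Step 3: flows [2->0,1=2,2->3,2->4] -> levels [7 7 4 7 3]
Step 4: flows [0->2,1->2,3->2,2->4] -> levels [6 6 6 6 4]
Step 5: flows [0=2,1=2,2=3,2->4] -> levels [6 6 5 6 5]
Step 6: flows [0->2,1->2,3->2,2=4] -> levels [5 5 8 5 5]
Step 7: flows [2->0,2->1,2->3,2->4] -> levels [6 6 4 6 6]
Step 8: flows [0->2,1->2,3->2,4->2] -> levels [5 5 8 5 5]
  -> period-2 cycle (repeats step 6); tank 2 never drops to <=2
Tank 2 never reaches <=2 within 15 steps

Answer: -1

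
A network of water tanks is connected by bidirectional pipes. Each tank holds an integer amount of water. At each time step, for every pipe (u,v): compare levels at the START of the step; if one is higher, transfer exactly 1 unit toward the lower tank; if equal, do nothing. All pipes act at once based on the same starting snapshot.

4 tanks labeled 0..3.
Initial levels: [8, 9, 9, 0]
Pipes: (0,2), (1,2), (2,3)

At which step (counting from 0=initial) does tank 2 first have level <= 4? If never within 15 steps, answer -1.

Answer: -1

Derivation:
Step 1: flows [2->0,1=2,2->3] -> levels [9 9 7 1]
Step 2: flows [0->2,1->2,2->3] -> levels [8 8 8 2]
Step 3: flows [0=2,1=2,2->3] -> levels [8 8 7 3]
Step 4: flows [0->2,1->2,2->3] -> levels [7 7 8 4]
Step 5: flows [2->0,2->1,2->3] -> levels [8 8 5 5]
Step 6: flows [0->2,1->2,2=3] -> levels [7 7 7 5]
Step 7: flows [0=2,1=2,2->3] -> levels [7 7 6 6]
Step 8: flows [0->2,1->2,2=3] -> levels [6 6 8 6]
Step 9: flows [2->0,2->1,2->3] -> levels [7 7 5 7]
Step 10: flows [0->2,1->2,3->2] -> levels [6 6 8 6]
  -> period-2 cycle (repeats step 8); tank 2 never drops to <=4
Tank 2 never reaches <=4 within 15 steps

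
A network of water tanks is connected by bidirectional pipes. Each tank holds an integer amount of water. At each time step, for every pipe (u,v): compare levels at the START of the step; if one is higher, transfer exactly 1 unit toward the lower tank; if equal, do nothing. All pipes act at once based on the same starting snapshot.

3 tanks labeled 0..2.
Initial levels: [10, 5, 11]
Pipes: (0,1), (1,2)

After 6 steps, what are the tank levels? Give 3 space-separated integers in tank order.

Answer: 8 10 8

Derivation:
Step 1: flows [0->1,2->1] -> levels [9 7 10]
Step 2: flows [0->1,2->1] -> levels [8 9 9]
Step 3: flows [1->0,1=2] -> levels [9 8 9]
Step 4: flows [0->1,2->1] -> levels [8 10 8]
Step 5: flows [1->0,1->2] -> levels [9 8 9]
  -> period-2 cycle: step 5 state = step 3 state
  -> state at step 6: (6-3) mod 2 = 1, same as step 4 -> [8 10 8]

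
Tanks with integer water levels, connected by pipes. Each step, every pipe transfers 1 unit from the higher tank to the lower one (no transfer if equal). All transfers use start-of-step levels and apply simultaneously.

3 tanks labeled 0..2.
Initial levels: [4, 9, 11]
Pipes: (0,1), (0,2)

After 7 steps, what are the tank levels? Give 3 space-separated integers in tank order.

Answer: 8 8 8

Derivation:
Step 1: flows [1->0,2->0] -> levels [6 8 10]
Step 2: flows [1->0,2->0] -> levels [8 7 9]
Step 3: flows [0->1,2->0] -> levels [8 8 8]
Step 4: flows [0=1,0=2] -> levels [8 8 8]
  -> stable; steps 5..7 unchanged -> [8 8 8]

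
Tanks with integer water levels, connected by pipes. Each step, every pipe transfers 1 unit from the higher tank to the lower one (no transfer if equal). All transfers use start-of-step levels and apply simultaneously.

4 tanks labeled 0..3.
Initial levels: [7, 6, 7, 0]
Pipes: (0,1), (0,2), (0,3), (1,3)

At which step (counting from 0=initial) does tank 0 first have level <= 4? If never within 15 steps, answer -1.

Answer: 3

Derivation:
Step 1: flows [0->1,0=2,0->3,1->3] -> levels [5 6 7 2]
Step 2: flows [1->0,2->0,0->3,1->3] -> levels [6 4 6 4]
Step 3: flows [0->1,0=2,0->3,1=3] -> levels [4 5 6 5]
Tank 0 first reaches <=4 at step 3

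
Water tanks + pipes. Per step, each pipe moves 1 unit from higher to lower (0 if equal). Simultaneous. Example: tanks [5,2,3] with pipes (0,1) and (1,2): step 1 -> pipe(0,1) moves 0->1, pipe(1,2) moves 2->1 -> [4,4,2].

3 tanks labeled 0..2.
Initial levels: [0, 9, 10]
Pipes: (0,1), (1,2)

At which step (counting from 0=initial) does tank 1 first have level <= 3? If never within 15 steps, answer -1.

Step 1: flows [1->0,2->1] -> levels [1 9 9]
Step 2: flows [1->0,1=2] -> levels [2 8 9]
Step 3: flows [1->0,2->1] -> levels [3 8 8]
Step 4: flows [1->0,1=2] -> levels [4 7 8]
Step 5: flows [1->0,2->1] -> levels [5 7 7]
Step 6: flows [1->0,1=2] -> levels [6 6 7]
Step 7: flows [0=1,2->1] -> levels [6 7 6]
Step 8: flows [1->0,1->2] -> levels [7 5 7]
Step 9: flows [0->1,2->1] -> levels [6 7 6]
  -> period-2 cycle (repeats step 7); tank 1 never drops to <=3
Tank 1 never reaches <=3 within 15 steps

Answer: -1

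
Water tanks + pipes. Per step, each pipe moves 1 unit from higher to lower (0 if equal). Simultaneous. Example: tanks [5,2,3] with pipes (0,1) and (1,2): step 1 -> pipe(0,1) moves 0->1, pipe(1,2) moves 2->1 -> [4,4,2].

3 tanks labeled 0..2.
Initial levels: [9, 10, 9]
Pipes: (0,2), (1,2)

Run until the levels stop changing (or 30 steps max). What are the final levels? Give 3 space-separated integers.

Step 1: flows [0=2,1->2] -> levels [9 9 10]
Step 2: flows [2->0,2->1] -> levels [10 10 8]
Step 3: flows [0->2,1->2] -> levels [9 9 10]
  -> period-2 cycle: step 3 state = step 1 state; never stabilizes
  -> state at step 30: (30-1) mod 2 = 1, same as step 2 -> [10 10 8]

Answer: 10 10 8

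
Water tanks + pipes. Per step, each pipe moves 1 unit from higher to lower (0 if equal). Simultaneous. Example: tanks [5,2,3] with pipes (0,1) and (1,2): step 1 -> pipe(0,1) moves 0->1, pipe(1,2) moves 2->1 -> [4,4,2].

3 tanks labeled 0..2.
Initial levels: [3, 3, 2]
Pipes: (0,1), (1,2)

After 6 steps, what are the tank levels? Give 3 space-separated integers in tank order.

Step 1: flows [0=1,1->2] -> levels [3 2 3]
Step 2: flows [0->1,2->1] -> levels [2 4 2]
Step 3: flows [1->0,1->2] -> levels [3 2 3]
  -> period-2 cycle: step 3 state = step 1 state
  -> state at step 6: (6-1) mod 2 = 1, same as step 2 -> [2 4 2]

Answer: 2 4 2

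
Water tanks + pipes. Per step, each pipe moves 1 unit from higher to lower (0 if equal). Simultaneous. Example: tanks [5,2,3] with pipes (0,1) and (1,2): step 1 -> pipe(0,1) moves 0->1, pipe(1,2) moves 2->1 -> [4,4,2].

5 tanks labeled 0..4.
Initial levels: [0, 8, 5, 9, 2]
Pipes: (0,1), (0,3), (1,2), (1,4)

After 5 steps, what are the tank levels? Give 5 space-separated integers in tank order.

Step 1: flows [1->0,3->0,1->2,1->4] -> levels [2 5 6 8 3]
Step 2: flows [1->0,3->0,2->1,1->4] -> levels [4 4 5 7 4]
Step 3: flows [0=1,3->0,2->1,1=4] -> levels [5 5 4 6 4]
Step 4: flows [0=1,3->0,1->2,1->4] -> levels [6 3 5 5 5]
Step 5: flows [0->1,0->3,2->1,4->1] -> levels [4 6 4 6 4]

Answer: 4 6 4 6 4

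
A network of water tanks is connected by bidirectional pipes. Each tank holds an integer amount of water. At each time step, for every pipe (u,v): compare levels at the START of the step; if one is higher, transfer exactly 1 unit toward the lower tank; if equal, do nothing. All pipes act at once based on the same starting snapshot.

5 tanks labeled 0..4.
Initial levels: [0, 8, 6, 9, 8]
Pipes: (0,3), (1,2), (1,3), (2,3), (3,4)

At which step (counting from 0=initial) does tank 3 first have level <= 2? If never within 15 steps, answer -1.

Step 1: flows [3->0,1->2,3->1,3->2,3->4] -> levels [1 8 8 5 9]
Step 2: flows [3->0,1=2,1->3,2->3,4->3] -> levels [2 7 7 7 8]
Step 3: flows [3->0,1=2,1=3,2=3,4->3] -> levels [3 7 7 7 7]
Step 4: flows [3->0,1=2,1=3,2=3,3=4] -> levels [4 7 7 6 7]
Step 5: flows [3->0,1=2,1->3,2->3,4->3] -> levels [5 6 6 8 6]
Step 6: flows [3->0,1=2,3->1,3->2,3->4] -> levels [6 7 7 4 7]
Step 7: flows [0->3,1=2,1->3,2->3,4->3] -> levels [5 6 6 8 6]
  -> period-2 cycle (repeats step 5); tank 3 never drops to <=2
Tank 3 never reaches <=2 within 15 steps

Answer: -1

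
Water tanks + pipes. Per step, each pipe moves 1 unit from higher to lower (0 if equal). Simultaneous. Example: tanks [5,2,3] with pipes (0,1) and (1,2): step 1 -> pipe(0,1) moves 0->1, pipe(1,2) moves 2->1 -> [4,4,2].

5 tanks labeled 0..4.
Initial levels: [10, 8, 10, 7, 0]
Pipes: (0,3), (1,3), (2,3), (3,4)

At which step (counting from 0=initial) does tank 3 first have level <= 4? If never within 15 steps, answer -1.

Answer: 7

Derivation:
Step 1: flows [0->3,1->3,2->3,3->4] -> levels [9 7 9 9 1]
Step 2: flows [0=3,3->1,2=3,3->4] -> levels [9 8 9 7 2]
Step 3: flows [0->3,1->3,2->3,3->4] -> levels [8 7 8 9 3]
Step 4: flows [3->0,3->1,3->2,3->4] -> levels [9 8 9 5 4]
Step 5: flows [0->3,1->3,2->3,3->4] -> levels [8 7 8 7 5]
Step 6: flows [0->3,1=3,2->3,3->4] -> levels [7 7 7 8 6]
Step 7: flows [3->0,3->1,3->2,3->4] -> levels [8 8 8 4 7]
Tank 3 first reaches <=4 at step 7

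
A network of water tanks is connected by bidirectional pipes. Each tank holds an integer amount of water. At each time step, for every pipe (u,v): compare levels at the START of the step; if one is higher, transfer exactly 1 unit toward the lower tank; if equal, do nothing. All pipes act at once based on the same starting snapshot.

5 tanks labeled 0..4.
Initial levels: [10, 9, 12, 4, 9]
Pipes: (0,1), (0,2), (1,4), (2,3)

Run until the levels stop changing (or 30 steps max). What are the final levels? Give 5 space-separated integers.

Step 1: flows [0->1,2->0,1=4,2->3] -> levels [10 10 10 5 9]
Step 2: flows [0=1,0=2,1->4,2->3] -> levels [10 9 9 6 10]
Step 3: flows [0->1,0->2,4->1,2->3] -> levels [8 11 9 7 9]
Step 4: flows [1->0,2->0,1->4,2->3] -> levels [10 9 7 8 10]
Step 5: flows [0->1,0->2,4->1,3->2] -> levels [8 11 9 7 9]
  -> period-2 cycle: step 5 state = step 3 state; never stabilizes
  -> state at step 30: (30-3) mod 2 = 1, same as step 4 -> [10 9 7 8 10]

Answer: 10 9 7 8 10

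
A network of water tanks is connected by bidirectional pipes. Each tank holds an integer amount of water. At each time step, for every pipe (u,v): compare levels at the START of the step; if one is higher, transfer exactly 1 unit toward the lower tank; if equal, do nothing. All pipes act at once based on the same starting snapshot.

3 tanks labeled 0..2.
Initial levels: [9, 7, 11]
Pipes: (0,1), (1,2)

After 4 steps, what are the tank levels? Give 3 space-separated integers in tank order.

Answer: 9 9 9

Derivation:
Step 1: flows [0->1,2->1] -> levels [8 9 10]
Step 2: flows [1->0,2->1] -> levels [9 9 9]
Step 3: flows [0=1,1=2] -> levels [9 9 9]
  -> stable; steps 4..4 unchanged -> [9 9 9]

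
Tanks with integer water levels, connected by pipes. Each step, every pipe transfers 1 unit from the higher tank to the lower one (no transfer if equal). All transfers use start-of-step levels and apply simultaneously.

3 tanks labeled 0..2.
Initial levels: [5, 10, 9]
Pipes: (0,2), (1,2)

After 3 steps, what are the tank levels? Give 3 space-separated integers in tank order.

Step 1: flows [2->0,1->2] -> levels [6 9 9]
Step 2: flows [2->0,1=2] -> levels [7 9 8]
Step 3: flows [2->0,1->2] -> levels [8 8 8]

Answer: 8 8 8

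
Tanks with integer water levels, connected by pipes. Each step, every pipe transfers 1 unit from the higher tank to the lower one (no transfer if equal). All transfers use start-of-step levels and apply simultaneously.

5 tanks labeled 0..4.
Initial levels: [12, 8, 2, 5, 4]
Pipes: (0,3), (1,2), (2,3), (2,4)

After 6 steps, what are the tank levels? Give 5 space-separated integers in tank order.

Answer: 7 6 5 7 6

Derivation:
Step 1: flows [0->3,1->2,3->2,4->2] -> levels [11 7 5 5 3]
Step 2: flows [0->3,1->2,2=3,2->4] -> levels [10 6 5 6 4]
Step 3: flows [0->3,1->2,3->2,2->4] -> levels [9 5 6 6 5]
Step 4: flows [0->3,2->1,2=3,2->4] -> levels [8 6 4 7 6]
Step 5: flows [0->3,1->2,3->2,4->2] -> levels [7 5 7 7 5]
Step 6: flows [0=3,2->1,2=3,2->4] -> levels [7 6 5 7 6]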